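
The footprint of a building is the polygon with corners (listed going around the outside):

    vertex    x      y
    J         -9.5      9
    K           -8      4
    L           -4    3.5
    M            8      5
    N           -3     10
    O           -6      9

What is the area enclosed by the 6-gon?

66.75

Apply the shoelace (surveyor's) formula: 2A = Σ (x_i·y_{i+1} − x_{i+1}·y_i), indices taken mod 6.
Σ = (34) + (-12) + (-48) + (95) + (33) + (31.5) = 133.5
Area = |Σ|/2 = 66.75.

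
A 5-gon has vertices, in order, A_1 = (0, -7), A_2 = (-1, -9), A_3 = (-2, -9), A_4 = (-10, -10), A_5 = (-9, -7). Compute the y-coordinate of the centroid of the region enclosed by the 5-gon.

-354/43

Apply the shoelace (surveyor's) formula. First the cross-terms c_i = x_i·y_{i+1} − x_{i+1}·y_i:
  -7, -9, -70, -20, 63  ⇒  2A = -43, A = -21.5.
Then Σ (y_i + y_{i+1})·c_i = 1062, so ȳ = 1062 / (6·(-21.5)) = -354/43.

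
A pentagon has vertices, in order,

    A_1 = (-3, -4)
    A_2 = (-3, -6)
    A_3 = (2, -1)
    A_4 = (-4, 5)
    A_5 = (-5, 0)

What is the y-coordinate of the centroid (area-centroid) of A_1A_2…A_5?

-4/9

Apply the shoelace formula. First the cross-terms c_i = x_i·y_{i+1} − x_{i+1}·y_i:
  6, 15, 6, 25, 20  ⇒  2A = 72, A = 36.
Then Σ (y_i + y_{i+1})·c_i = -96, so ȳ = -96 / (6·36) = -4/9.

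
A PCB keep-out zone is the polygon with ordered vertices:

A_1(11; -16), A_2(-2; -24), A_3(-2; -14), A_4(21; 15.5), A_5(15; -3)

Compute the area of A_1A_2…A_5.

277.75

Apply the surveyor's formula: 2A = Σ (x_i·y_{i+1} − x_{i+1}·y_i), indices taken mod 5.
A_1→A_2: (11)(-24) − (-2)(-16) = -296
A_2→A_3: (-2)(-14) − (-2)(-24) = -20
A_3→A_4: (-2)(15.5) − (21)(-14) = 263
A_4→A_5: (21)(-3) − (15)(15.5) = -295.5
A_5→A_1: (15)(-16) − (11)(-3) = -207
Σ = -555.5
Area = |Σ|/2 = 277.75.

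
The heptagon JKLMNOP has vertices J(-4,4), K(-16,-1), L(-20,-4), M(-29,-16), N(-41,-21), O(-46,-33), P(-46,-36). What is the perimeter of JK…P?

120

|JK| = √((-12)² + (-5)²) = √169 = 13
|KL| = √((-4)² + (-3)²) = √25 = 5
|LM| = √((-9)² + (-12)²) = √225 = 15
|MN| = √((-12)² + (-5)²) = √169 = 13
|NO| = √((-5)² + (-12)²) = √169 = 13
|OP| = √((0)² + (-3)²) = √9 = 3
|PJ| = √((42)² + (40)²) = √3364 = 58
Perimeter = 13 + 5 + 15 + 13 + 13 + 3 + 58 = 120.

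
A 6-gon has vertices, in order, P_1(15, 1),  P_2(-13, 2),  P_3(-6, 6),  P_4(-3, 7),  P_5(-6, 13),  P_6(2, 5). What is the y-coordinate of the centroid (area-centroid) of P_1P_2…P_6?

699/173

Apply the surveyor's formula. First the cross-terms c_i = x_i·y_{i+1} − x_{i+1}·y_i:
  43, -66, -24, 3, -56, -73  ⇒  2A = -173, A = -86.5.
Then Σ (y_i + y_{i+1})·c_i = -2097, so ȳ = -2097 / (6·(-86.5)) = 699/173.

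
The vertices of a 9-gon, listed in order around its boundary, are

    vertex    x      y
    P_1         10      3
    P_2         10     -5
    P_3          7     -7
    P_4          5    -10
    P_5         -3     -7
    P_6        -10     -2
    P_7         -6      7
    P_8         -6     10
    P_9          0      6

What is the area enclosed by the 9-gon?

237.5

Apply the shoelace (surveyor's) formula: 2A = Σ (x_i·y_{i+1} − x_{i+1}·y_i), indices taken mod 9.
Σ = (-80) + (-35) + (-35) + (-65) + (-64) + (-82) + (-18) + (-36) + (-60) = -475
Area = |Σ|/2 = 237.5.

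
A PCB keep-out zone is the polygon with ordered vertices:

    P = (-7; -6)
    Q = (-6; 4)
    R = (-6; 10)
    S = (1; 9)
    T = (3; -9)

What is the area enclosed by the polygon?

140.5

Apply the surveyor's formula: 2A = Σ (x_i·y_{i+1} − x_{i+1}·y_i), indices taken mod 5.
Σ = (-64) + (-36) + (-64) + (-36) + (-81) = -281
Area = |Σ|/2 = 140.5.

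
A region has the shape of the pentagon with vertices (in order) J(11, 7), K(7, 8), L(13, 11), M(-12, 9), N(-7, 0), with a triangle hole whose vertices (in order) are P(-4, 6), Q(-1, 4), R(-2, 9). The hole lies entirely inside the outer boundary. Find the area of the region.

Outer boundary:
Σ = (39) + (-27) + (249) + (63) + (-49) = 275
Area = |Σ|/2 = 137.5.
Hole:
Apply Gauss's area formula: 2A = Σ (x_i·y_{i+1} − x_{i+1}·y_i), indices taken mod 3.
Σ = (-10) + (-1) + (24) = 13
Area = |Σ|/2 = 6.5.
Net area = 137.5 − 6.5 = 131.

131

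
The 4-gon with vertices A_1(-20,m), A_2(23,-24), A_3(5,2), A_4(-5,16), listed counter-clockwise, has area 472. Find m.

4

Write out the shoelace sum; only the two edges meeting at A_1 involve m:
2·Area = [((-5)·m − (-20)·16) + ((-20)·(-24) − 23·m)] + 256
       = -28·m + 1056 = 944
⇒ m = 4.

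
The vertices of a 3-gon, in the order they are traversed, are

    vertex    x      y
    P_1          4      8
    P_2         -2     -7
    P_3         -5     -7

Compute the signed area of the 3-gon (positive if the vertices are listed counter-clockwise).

Apply the shoelace formula: 2A = Σ (x_i·y_{i+1} − x_{i+1}·y_i), indices taken mod 3.
Σ = (-12) + (-21) + (-12) = -45
Signed area = Σ/2 = -22.5 (negative ⇒ clockwise traversal).

-22.5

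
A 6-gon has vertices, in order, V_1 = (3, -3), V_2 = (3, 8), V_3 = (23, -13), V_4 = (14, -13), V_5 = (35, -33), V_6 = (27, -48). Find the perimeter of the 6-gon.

|V_1V_2| = √((0)² + (11)²) = √121 = 11
|V_2V_3| = √((20)² + (-21)²) = √841 = 29
|V_3V_4| = √((-9)² + (0)²) = √81 = 9
|V_4V_5| = √((21)² + (-20)²) = √841 = 29
|V_5V_6| = √((-8)² + (-15)²) = √289 = 17
|V_6V_1| = √((-24)² + (45)²) = √2601 = 51
Perimeter = 11 + 29 + 9 + 29 + 17 + 51 = 146.

146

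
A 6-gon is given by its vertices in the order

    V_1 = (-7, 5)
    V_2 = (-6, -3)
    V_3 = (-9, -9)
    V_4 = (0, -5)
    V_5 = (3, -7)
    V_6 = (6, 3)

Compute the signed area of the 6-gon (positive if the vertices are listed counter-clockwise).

120

Apply Gauss's area formula: 2A = Σ (x_i·y_{i+1} − x_{i+1}·y_i), indices taken mod 6.
Σ = (51) + (27) + (45) + (15) + (51) + (51) = 240
Signed area = Σ/2 = 120 (positive ⇒ counter-clockwise traversal).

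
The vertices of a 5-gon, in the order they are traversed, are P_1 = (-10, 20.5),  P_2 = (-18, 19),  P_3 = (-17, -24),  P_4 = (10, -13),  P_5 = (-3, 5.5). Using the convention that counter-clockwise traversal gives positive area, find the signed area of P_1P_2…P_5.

702.25

Apply the surveyor's formula: 2A = Σ (x_i·y_{i+1} − x_{i+1}·y_i), indices taken mod 5.
Σ = (179) + (755) + (461) + (16) + (-6.5) = 1404.5
Signed area = Σ/2 = 702.25 (positive ⇒ counter-clockwise traversal).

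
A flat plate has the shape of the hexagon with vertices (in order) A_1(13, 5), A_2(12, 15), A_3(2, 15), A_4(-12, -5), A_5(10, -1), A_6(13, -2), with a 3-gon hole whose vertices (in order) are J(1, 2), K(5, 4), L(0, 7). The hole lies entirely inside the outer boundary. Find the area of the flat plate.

Outer boundary:
Σ = (135) + (150) + (170) + (62) + (-7) + (91) = 601
Area = |Σ|/2 = 300.5.
Hole:
Apply the surveyor's formula: 2A = Σ (x_i·y_{i+1} − x_{i+1}·y_i), indices taken mod 3.
Cross-terms: -6, 35, -7  ⇒  Σ = 22
Area = |Σ|/2 = 11.
Net area = 300.5 − 11 = 289.5.

289.5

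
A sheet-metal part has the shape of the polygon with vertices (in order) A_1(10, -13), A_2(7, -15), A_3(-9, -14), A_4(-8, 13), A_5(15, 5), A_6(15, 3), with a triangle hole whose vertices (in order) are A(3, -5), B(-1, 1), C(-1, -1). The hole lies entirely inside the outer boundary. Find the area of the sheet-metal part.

Outer boundary:
Apply the shoelace (surveyor's) formula: 2A = Σ (x_i·y_{i+1} − x_{i+1}·y_i), indices taken mod 6.
Cross-terms: -59, -233, -229, -235, -30, -225  ⇒  Σ = -1011
Area = |Σ|/2 = 505.5.
Hole:
Apply the shoelace formula: 2A = Σ (x_i·y_{i+1} − x_{i+1}·y_i), indices taken mod 3.
Σ = (-2) + (2) + (8) = 8
Area = |Σ|/2 = 4.
Net area = 505.5 − 4 = 501.5.

501.5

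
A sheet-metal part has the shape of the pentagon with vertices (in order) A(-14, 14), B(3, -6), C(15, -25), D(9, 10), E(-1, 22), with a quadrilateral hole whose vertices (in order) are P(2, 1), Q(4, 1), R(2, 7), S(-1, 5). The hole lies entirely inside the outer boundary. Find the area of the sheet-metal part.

Outer boundary:
Σ = (42) + (15) + (375) + (208) + (294) = 934
Area = |Σ|/2 = 467.
Hole:
Apply Gauss's area formula: 2A = Σ (x_i·y_{i+1} − x_{i+1}·y_i), indices taken mod 4.
P→Q: (2)(1) − (4)(1) = -2
Q→R: (4)(7) − (2)(1) = 26
R→S: (2)(5) − (-1)(7) = 17
S→P: (-1)(1) − (2)(5) = -11
Σ = 30
Area = |Σ|/2 = 15.
Net area = 467 − 15 = 452.

452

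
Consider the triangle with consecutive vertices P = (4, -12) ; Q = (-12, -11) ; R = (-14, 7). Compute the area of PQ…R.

143

Σ = (-188) + (-238) + (140) = -286
Area = |Σ|/2 = 143.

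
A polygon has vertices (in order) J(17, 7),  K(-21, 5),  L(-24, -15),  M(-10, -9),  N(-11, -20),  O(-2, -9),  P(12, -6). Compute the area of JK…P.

Apply the surveyor's formula: 2A = Σ (x_i·y_{i+1} − x_{i+1}·y_i), indices taken mod 7.
Cross-terms: 232, 435, 66, 101, 59, 120, 186  ⇒  Σ = 1199
Area = |Σ|/2 = 599.5.

599.5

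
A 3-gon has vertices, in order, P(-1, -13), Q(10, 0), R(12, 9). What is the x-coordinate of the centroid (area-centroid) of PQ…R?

7

Apply the shoelace formula. First the cross-terms c_i = x_i·y_{i+1} − x_{i+1}·y_i:
  130, 90, -147  ⇒  2A = 73, A = 36.5.
Then Σ (x_i + x_{i+1})·c_i = 1533, so x̄ = 1533 / (6·36.5) = 7.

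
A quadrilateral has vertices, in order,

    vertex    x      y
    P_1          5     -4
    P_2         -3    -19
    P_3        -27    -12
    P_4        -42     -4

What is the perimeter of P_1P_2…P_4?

|P_1P_2| = √((-8)² + (-15)²) = √289 = 17
|P_2P_3| = √((-24)² + (7)²) = √625 = 25
|P_3P_4| = √((-15)² + (8)²) = √289 = 17
|P_4P_1| = √((47)² + (0)²) = √2209 = 47
Perimeter = 17 + 25 + 17 + 47 = 106.

106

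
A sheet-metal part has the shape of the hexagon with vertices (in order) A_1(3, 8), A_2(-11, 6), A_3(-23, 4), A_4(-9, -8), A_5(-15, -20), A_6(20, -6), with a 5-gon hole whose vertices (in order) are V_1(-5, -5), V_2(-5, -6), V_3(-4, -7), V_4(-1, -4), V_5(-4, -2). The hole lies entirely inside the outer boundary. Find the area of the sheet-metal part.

Outer boundary:
Cross-terms: 106, 94, 220, 60, 490, 178  ⇒  Σ = 1148
Area = |Σ|/2 = 574.
Hole:
V_1→V_2: (-5)(-6) − (-5)(-5) = 5
V_2→V_3: (-5)(-7) − (-4)(-6) = 11
V_3→V_4: (-4)(-4) − (-1)(-7) = 9
V_4→V_5: (-1)(-2) − (-4)(-4) = -14
V_5→V_1: (-4)(-5) − (-5)(-2) = 10
Σ = 21
Area = |Σ|/2 = 10.5.
Net area = 574 − 10.5 = 563.5.

563.5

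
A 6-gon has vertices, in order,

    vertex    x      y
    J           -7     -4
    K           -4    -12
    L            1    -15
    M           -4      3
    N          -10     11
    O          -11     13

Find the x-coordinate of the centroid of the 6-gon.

Apply Gauss's area formula. First the cross-terms c_i = x_i·y_{i+1} − x_{i+1}·y_i:
  68, 72, -57, -14, -9, 135  ⇒  2A = 195, A = 97.5.
Then Σ (x_i + x_{i+1})·c_i = -2838, so x̄ = -2838 / (6·97.5) = -946/195.

-946/195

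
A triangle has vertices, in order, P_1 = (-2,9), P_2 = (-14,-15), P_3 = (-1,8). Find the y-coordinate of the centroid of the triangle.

2/3

Apply Gauss's area formula. First the cross-terms c_i = x_i·y_{i+1} − x_{i+1}·y_i:
  156, -127, 7  ⇒  2A = 36, A = 18.
Then Σ (y_i + y_{i+1})·c_i = 72, so ȳ = 72 / (6·18) = 2/3.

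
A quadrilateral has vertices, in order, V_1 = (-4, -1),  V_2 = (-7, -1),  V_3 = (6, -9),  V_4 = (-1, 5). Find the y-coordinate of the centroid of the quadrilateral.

-19/9

Apply the surveyor's formula. First the cross-terms c_i = x_i·y_{i+1} − x_{i+1}·y_i:
  -3, 69, 21, 21  ⇒  2A = 108, A = 54.
Then Σ (y_i + y_{i+1})·c_i = -684, so ȳ = -684 / (6·54) = -19/9.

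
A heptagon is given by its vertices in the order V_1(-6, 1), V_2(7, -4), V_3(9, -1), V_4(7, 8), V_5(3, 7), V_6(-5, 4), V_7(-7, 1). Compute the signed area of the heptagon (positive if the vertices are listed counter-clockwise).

109.5

Cross-terms: 17, 29, 79, 25, 47, 23, -1  ⇒  Σ = 219
Signed area = Σ/2 = 109.5 (positive ⇒ counter-clockwise traversal).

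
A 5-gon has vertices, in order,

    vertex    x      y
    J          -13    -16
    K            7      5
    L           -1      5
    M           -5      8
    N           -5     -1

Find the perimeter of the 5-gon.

|JK| = √((20)² + (21)²) = √841 = 29
|KL| = √((-8)² + (0)²) = √64 = 8
|LM| = √((-4)² + (3)²) = √25 = 5
|MN| = √((0)² + (-9)²) = √81 = 9
|NJ| = √((-8)² + (-15)²) = √289 = 17
Perimeter = 29 + 8 + 5 + 9 + 17 = 68.

68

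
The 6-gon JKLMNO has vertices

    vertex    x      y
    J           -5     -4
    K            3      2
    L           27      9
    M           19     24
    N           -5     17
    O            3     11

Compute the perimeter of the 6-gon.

104

|JK| = √((8)² + (6)²) = √100 = 10
|KL| = √((24)² + (7)²) = √625 = 25
|LM| = √((-8)² + (15)²) = √289 = 17
|MN| = √((-24)² + (-7)²) = √625 = 25
|NO| = √((8)² + (-6)²) = √100 = 10
|OJ| = √((-8)² + (-15)²) = √289 = 17
Perimeter = 10 + 25 + 17 + 25 + 10 + 17 = 104.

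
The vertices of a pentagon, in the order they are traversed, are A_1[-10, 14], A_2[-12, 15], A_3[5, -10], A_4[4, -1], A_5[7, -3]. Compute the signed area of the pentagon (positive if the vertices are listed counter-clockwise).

80.5

Apply the shoelace (surveyor's) formula: 2A = Σ (x_i·y_{i+1} − x_{i+1}·y_i), indices taken mod 5.
Σ = (18) + (45) + (35) + (-5) + (68) = 161
Signed area = Σ/2 = 80.5 (positive ⇒ counter-clockwise traversal).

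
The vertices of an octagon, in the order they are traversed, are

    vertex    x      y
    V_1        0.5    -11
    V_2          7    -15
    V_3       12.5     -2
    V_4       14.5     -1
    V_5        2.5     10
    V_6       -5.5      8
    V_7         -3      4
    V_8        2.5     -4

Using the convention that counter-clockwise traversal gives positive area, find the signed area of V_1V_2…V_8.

230.25

Apply the surveyor's formula: 2A = Σ (x_i·y_{i+1} − x_{i+1}·y_i), indices taken mod 8.
V_1→V_2: (0.5)(-15) − (7)(-11) = 69.5
V_2→V_3: (7)(-2) − (12.5)(-15) = 173.5
V_3→V_4: (12.5)(-1) − (14.5)(-2) = 16.5
V_4→V_5: (14.5)(10) − (2.5)(-1) = 147.5
V_5→V_6: (2.5)(8) − (-5.5)(10) = 75
V_6→V_7: (-5.5)(4) − (-3)(8) = 2
V_7→V_8: (-3)(-4) − (2.5)(4) = 2
V_8→V_1: (2.5)(-11) − (0.5)(-4) = -25.5
Σ = 460.5
Signed area = Σ/2 = 230.25 (positive ⇒ counter-clockwise traversal).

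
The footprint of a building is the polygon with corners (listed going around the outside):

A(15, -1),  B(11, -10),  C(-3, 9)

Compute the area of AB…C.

Σ = (-139) + (69) + (-132) = -202
Area = |Σ|/2 = 101.

101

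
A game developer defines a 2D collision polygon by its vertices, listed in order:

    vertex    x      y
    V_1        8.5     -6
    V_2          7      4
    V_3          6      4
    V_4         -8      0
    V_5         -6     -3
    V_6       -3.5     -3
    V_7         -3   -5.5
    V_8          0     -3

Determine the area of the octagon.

Σ = (76) + (4) + (32) + (24) + (7.5) + (10.25) + (9) + (25.5) = 188.25
Area = |Σ|/2 = 94.125.

94.125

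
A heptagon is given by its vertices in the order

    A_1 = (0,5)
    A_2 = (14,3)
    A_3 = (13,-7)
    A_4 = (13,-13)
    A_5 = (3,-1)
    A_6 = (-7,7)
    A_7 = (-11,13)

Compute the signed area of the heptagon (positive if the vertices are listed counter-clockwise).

-157

A_1→A_2: (0)(3) − (14)(5) = -70
A_2→A_3: (14)(-7) − (13)(3) = -137
A_3→A_4: (13)(-13) − (13)(-7) = -78
A_4→A_5: (13)(-1) − (3)(-13) = 26
A_5→A_6: (3)(7) − (-7)(-1) = 14
A_6→A_7: (-7)(13) − (-11)(7) = -14
A_7→A_1: (-11)(5) − (0)(13) = -55
Σ = -314
Signed area = Σ/2 = -157 (negative ⇒ clockwise traversal).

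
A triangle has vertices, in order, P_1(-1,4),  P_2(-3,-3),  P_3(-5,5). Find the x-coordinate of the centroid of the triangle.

Apply the shoelace formula. First the cross-terms c_i = x_i·y_{i+1} − x_{i+1}·y_i:
  15, -30, -15  ⇒  2A = -30, A = -15.
Then Σ (x_i + x_{i+1})·c_i = 270, so x̄ = 270 / (6·(-15)) = -3.

-3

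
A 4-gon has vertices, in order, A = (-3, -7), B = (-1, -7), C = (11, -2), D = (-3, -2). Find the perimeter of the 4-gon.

|AB| = √((2)² + (0)²) = √4 = 2
|BC| = √((12)² + (5)²) = √169 = 13
|CD| = √((-14)² + (0)²) = √196 = 14
|DA| = √((0)² + (-5)²) = √25 = 5
Perimeter = 2 + 13 + 14 + 5 = 34.

34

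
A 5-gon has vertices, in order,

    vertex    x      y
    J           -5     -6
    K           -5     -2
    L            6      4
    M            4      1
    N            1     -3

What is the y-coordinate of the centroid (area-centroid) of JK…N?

-103/72

Apply the shoelace (surveyor's) formula. First the cross-terms c_i = x_i·y_{i+1} − x_{i+1}·y_i:
  -20, -8, -10, -13, -21  ⇒  2A = -72, A = -36.
Then Σ (y_i + y_{i+1})·c_i = 309, so ȳ = 309 / (6·(-36)) = -103/72.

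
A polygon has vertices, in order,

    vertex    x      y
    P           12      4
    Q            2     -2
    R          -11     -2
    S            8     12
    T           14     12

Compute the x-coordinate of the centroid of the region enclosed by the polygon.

Apply the surveyor's formula. First the cross-terms c_i = x_i·y_{i+1} − x_{i+1}·y_i:
  -32, -26, -116, -72, -88  ⇒  2A = -334, A = -167.
Then Σ (x_i + x_{i+1})·c_i = -3738, so x̄ = -3738 / (6·(-167)) = 623/167.

623/167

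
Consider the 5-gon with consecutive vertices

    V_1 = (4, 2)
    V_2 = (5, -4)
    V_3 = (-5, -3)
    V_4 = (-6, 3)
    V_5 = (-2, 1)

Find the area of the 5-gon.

V_1→V_2: (4)(-4) − (5)(2) = -26
V_2→V_3: (5)(-3) − (-5)(-4) = -35
V_3→V_4: (-5)(3) − (-6)(-3) = -33
V_4→V_5: (-6)(1) − (-2)(3) = 0
V_5→V_1: (-2)(2) − (4)(1) = -8
Σ = -102
Area = |Σ|/2 = 51.

51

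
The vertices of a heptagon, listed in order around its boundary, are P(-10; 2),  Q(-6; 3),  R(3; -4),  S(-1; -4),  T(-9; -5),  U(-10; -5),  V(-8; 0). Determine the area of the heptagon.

55.5

Σ = (-18) + (15) + (-16) + (-31) + (-5) + (-40) + (-16) = -111
Area = |Σ|/2 = 55.5.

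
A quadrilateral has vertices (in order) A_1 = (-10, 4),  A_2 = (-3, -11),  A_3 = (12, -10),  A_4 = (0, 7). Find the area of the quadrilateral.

Apply the shoelace (surveyor's) formula: 2A = Σ (x_i·y_{i+1} − x_{i+1}·y_i), indices taken mod 4.
Cross-terms: 122, 162, 84, 70  ⇒  Σ = 438
Area = |Σ|/2 = 219.

219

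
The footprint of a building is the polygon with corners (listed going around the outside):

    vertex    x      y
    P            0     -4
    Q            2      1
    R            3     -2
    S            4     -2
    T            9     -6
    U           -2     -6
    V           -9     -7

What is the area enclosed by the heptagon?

36.5

Cross-terms: 8, -7, 2, -6, -66, -40, 36  ⇒  Σ = -73
Area = |Σ|/2 = 36.5.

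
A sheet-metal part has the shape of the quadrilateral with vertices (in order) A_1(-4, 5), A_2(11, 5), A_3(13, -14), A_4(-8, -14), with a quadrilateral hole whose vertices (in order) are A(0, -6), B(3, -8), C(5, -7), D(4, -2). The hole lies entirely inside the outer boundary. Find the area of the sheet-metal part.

Outer boundary:
Apply the shoelace formula: 2A = Σ (x_i·y_{i+1} − x_{i+1}·y_i), indices taken mod 4.
Σ = (-75) + (-219) + (-294) + (-96) = -684
Area = |Σ|/2 = 342.
Hole:
Apply the shoelace (surveyor's) formula: 2A = Σ (x_i·y_{i+1} − x_{i+1}·y_i), indices taken mod 4.
A→B: (0)(-8) − (3)(-6) = 18
B→C: (3)(-7) − (5)(-8) = 19
C→D: (5)(-2) − (4)(-7) = 18
D→A: (4)(-6) − (0)(-2) = -24
Σ = 31
Area = |Σ|/2 = 15.5.
Net area = 342 − 15.5 = 326.5.

326.5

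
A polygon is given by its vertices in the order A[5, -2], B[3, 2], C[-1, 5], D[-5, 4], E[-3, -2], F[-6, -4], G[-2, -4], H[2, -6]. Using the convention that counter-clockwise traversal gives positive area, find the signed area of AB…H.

69

Σ = (16) + (17) + (21) + (22) + (0) + (16) + (20) + (26) = 138
Signed area = Σ/2 = 69 (positive ⇒ counter-clockwise traversal).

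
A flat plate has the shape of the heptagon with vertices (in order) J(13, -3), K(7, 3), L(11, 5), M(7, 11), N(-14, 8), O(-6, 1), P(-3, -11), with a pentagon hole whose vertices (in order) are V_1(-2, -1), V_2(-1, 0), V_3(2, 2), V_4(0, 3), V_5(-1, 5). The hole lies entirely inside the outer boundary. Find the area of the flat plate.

298

Outer boundary:
Apply Gauss's area formula: 2A = Σ (x_i·y_{i+1} − x_{i+1}·y_i), indices taken mod 7.
J→K: (13)(3) − (7)(-3) = 60
K→L: (7)(5) − (11)(3) = 2
L→M: (11)(11) − (7)(5) = 86
M→N: (7)(8) − (-14)(11) = 210
N→O: (-14)(1) − (-6)(8) = 34
O→P: (-6)(-11) − (-3)(1) = 69
P→J: (-3)(-3) − (13)(-11) = 152
Σ = 613
Area = |Σ|/2 = 306.5.
Hole:
Apply Gauss's area formula: 2A = Σ (x_i·y_{i+1} − x_{i+1}·y_i), indices taken mod 5.
Σ = (-1) + (-2) + (6) + (3) + (11) = 17
Area = |Σ|/2 = 8.5.
Net area = 306.5 − 8.5 = 298.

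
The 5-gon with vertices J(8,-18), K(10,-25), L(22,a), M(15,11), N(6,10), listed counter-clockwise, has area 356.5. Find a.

The doubled signed area Σ (x_i y_{i+1} − x_{i+1} y_i) is linear in a.
With a=0 it equals 668; the coefficient of a is -5 (from the two edges through L).
So -5·a + 668 = 2·356.5 = 713 ⇒ a = -9.

-9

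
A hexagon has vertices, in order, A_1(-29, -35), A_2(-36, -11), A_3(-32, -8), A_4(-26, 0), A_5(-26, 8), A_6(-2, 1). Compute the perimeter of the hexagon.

118

|A_1A_2| = √((-7)² + (24)²) = √625 = 25
|A_2A_3| = √((4)² + (3)²) = √25 = 5
|A_3A_4| = √((6)² + (8)²) = √100 = 10
|A_4A_5| = √((0)² + (8)²) = √64 = 8
|A_5A_6| = √((24)² + (-7)²) = √625 = 25
|A_6A_1| = √((-27)² + (-36)²) = √2025 = 45
Perimeter = 25 + 5 + 10 + 8 + 25 + 45 = 118.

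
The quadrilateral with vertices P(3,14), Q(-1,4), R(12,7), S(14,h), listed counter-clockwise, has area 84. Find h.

11

The doubled signed area Σ (x_i y_{i+1} − x_{i+1} y_i) is linear in h.
With h=0 it equals 69; the coefficient of h is 9 (from the two edges through S).
So 9·h + 69 = 2·84 = 168 ⇒ h = 11.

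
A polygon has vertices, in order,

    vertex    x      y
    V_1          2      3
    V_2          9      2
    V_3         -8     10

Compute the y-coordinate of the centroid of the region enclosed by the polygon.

Apply Gauss's area formula. First the cross-terms c_i = x_i·y_{i+1} − x_{i+1}·y_i:
  -23, 106, -44  ⇒  2A = 39, A = 19.5.
Then Σ (y_i + y_{i+1})·c_i = 585, so ȳ = 585 / (6·19.5) = 5.

5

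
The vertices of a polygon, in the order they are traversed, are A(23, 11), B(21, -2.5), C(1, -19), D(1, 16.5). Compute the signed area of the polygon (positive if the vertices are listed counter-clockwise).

Apply the shoelace (surveyor's) formula: 2A = Σ (x_i·y_{i+1} − x_{i+1}·y_i), indices taken mod 4.
Σ = (-288.5) + (-396.5) + (35.5) + (-368.5) = -1018
Signed area = Σ/2 = -509 (negative ⇒ clockwise traversal).

-509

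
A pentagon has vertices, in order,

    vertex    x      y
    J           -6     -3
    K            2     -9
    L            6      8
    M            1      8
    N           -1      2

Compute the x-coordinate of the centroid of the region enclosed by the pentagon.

11/13

Apply Gauss's area formula. First the cross-terms c_i = x_i·y_{i+1} − x_{i+1}·y_i:
  60, 70, 40, 10, 15  ⇒  2A = 195, A = 97.5.
Then Σ (x_i + x_{i+1})·c_i = 495, so x̄ = 495 / (6·97.5) = 11/13.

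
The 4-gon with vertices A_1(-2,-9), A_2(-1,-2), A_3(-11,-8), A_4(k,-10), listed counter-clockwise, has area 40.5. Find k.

Write out the shoelace sum; only the two edges meeting at A_4 involve k:
2·Area = [((-11)·(-10) − k·(-8)) + (k·(-9) − (-2)·(-10))] + -19
       = -1·k + 71 = 81
⇒ k = -10.

-10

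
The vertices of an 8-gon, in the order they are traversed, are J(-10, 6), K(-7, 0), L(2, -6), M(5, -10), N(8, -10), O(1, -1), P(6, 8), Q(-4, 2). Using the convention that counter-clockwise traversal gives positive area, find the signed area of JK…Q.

Apply the shoelace formula: 2A = Σ (x_i·y_{i+1} − x_{i+1}·y_i), indices taken mod 8.
Cross-terms: 42, 42, 10, 30, 2, 14, 44, -4  ⇒  Σ = 180
Signed area = Σ/2 = 90 (positive ⇒ counter-clockwise traversal).

90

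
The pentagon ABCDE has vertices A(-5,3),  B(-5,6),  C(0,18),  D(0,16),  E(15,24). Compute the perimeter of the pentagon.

|AB| = √((0)² + (3)²) = √9 = 3
|BC| = √((5)² + (12)²) = √169 = 13
|CD| = √((0)² + (-2)²) = √4 = 2
|DE| = √((15)² + (8)²) = √289 = 17
|EA| = √((-20)² + (-21)²) = √841 = 29
Perimeter = 3 + 13 + 2 + 17 + 29 = 64.

64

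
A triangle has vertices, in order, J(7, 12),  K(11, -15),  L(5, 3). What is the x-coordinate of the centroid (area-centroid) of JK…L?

Apply the shoelace (surveyor's) formula. First the cross-terms c_i = x_i·y_{i+1} − x_{i+1}·y_i:
  -237, 108, 39  ⇒  2A = -90, A = -45.
Then Σ (x_i + x_{i+1})·c_i = -2070, so x̄ = -2070 / (6·(-45)) = 23/3.

23/3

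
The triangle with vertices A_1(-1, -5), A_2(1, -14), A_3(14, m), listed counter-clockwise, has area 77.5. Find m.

5

The doubled signed area Σ (x_i y_{i+1} − x_{i+1} y_i) is linear in m.
With m=0 it equals 145; the coefficient of m is 2 (from the two edges through A_3).
So 2·m + 145 = 2·77.5 = 155 ⇒ m = 5.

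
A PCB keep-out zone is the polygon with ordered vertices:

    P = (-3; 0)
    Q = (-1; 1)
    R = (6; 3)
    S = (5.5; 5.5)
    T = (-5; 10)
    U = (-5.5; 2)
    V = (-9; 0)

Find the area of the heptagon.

75

Σ = (-3) + (-9) + (16.5) + (82.5) + (45) + (18) + (0) = 150
Area = |Σ|/2 = 75.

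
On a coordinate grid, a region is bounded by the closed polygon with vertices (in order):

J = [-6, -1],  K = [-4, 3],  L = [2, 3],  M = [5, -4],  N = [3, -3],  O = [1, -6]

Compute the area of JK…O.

Apply the shoelace formula: 2A = Σ (x_i·y_{i+1} − x_{i+1}·y_i), indices taken mod 6.
Σ = (-22) + (-18) + (-23) + (-3) + (-15) + (-37) = -118
Area = |Σ|/2 = 59.

59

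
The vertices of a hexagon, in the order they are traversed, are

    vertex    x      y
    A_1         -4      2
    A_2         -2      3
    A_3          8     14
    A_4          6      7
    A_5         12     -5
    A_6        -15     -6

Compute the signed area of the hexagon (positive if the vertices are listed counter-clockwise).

-201.5

Apply the shoelace (surveyor's) formula: 2A = Σ (x_i·y_{i+1} − x_{i+1}·y_i), indices taken mod 6.
Cross-terms: -8, -52, -28, -114, -147, -54  ⇒  Σ = -403
Signed area = Σ/2 = -201.5 (negative ⇒ clockwise traversal).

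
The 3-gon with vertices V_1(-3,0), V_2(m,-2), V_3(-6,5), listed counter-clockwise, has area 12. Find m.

3

Write out the shoelace sum; only the two edges meeting at V_2 involve m:
2·Area = [((-3)·(-2) − m·0) + (m·5 − (-6)·(-2))] + 15
       = 5·m + 9 = 24
⇒ m = 3.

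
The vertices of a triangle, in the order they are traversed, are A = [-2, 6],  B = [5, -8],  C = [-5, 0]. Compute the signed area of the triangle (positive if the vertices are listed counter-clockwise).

Apply the shoelace (surveyor's) formula: 2A = Σ (x_i·y_{i+1} − x_{i+1}·y_i), indices taken mod 3.
Cross-terms: -14, -40, -30  ⇒  Σ = -84
Signed area = Σ/2 = -42 (negative ⇒ clockwise traversal).

-42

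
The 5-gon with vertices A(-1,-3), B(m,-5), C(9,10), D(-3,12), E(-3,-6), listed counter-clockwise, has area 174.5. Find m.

Write out the shoelace sum; only the two edges meeting at B involve m:
2·Area = [((-1)·(-5) − m·(-3)) + (m·10 − 9·(-5))] + 195
       = 13·m + 245 = 349
⇒ m = 8.

8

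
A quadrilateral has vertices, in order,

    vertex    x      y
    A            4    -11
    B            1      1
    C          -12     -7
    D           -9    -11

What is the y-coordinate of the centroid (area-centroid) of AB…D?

Apply the surveyor's formula. First the cross-terms c_i = x_i·y_{i+1} − x_{i+1}·y_i:
  15, 5, 69, 143  ⇒  2A = 232, A = 116.
Then Σ (y_i + y_{i+1})·c_i = -4568, so ȳ = -4568 / (6·116) = -571/87.

-571/87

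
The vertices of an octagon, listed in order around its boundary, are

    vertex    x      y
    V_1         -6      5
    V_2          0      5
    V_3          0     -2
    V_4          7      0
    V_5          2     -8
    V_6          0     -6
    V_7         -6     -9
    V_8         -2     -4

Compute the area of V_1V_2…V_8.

Apply Gauss's area formula: 2A = Σ (x_i·y_{i+1} − x_{i+1}·y_i), indices taken mod 8.
V_1→V_2: (-6)(5) − (0)(5) = -30
V_2→V_3: (0)(-2) − (0)(5) = 0
V_3→V_4: (0)(0) − (7)(-2) = 14
V_4→V_5: (7)(-8) − (2)(0) = -56
V_5→V_6: (2)(-6) − (0)(-8) = -12
V_6→V_7: (0)(-9) − (-6)(-6) = -36
V_7→V_8: (-6)(-4) − (-2)(-9) = 6
V_8→V_1: (-2)(5) − (-6)(-4) = -34
Σ = -148
Area = |Σ|/2 = 74.

74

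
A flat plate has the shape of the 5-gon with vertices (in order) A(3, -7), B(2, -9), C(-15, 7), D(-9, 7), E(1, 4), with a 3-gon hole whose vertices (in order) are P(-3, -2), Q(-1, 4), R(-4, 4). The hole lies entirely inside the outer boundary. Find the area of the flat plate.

110

Outer boundary:
A→B: (3)(-9) − (2)(-7) = -13
B→C: (2)(7) − (-15)(-9) = -121
C→D: (-15)(7) − (-9)(7) = -42
D→E: (-9)(4) − (1)(7) = -43
E→A: (1)(-7) − (3)(4) = -19
Σ = -238
Area = |Σ|/2 = 119.
Hole:
Apply the shoelace (surveyor's) formula: 2A = Σ (x_i·y_{i+1} − x_{i+1}·y_i), indices taken mod 3.
Σ = (-14) + (12) + (20) = 18
Area = |Σ|/2 = 9.
Net area = 119 − 9 = 110.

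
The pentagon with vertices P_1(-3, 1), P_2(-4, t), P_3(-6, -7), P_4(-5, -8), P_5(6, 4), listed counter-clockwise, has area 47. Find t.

1

Write out the shoelace sum; only the two edges meeting at P_2 involve t:
2·Area = [((-3)·t − (-4)·1) + ((-4)·(-7) − (-6)·t)] + 59
       = 3·t + 91 = 94
⇒ t = 1.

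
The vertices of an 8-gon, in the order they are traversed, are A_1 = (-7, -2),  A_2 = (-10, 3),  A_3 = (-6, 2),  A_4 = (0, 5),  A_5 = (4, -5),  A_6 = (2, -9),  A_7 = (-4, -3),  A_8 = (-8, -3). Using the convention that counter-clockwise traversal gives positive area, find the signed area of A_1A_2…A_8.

-89

A_1→A_2: (-7)(3) − (-10)(-2) = -41
A_2→A_3: (-10)(2) − (-6)(3) = -2
A_3→A_4: (-6)(5) − (0)(2) = -30
A_4→A_5: (0)(-5) − (4)(5) = -20
A_5→A_6: (4)(-9) − (2)(-5) = -26
A_6→A_7: (2)(-3) − (-4)(-9) = -42
A_7→A_8: (-4)(-3) − (-8)(-3) = -12
A_8→A_1: (-8)(-2) − (-7)(-3) = -5
Σ = -178
Signed area = Σ/2 = -89 (negative ⇒ clockwise traversal).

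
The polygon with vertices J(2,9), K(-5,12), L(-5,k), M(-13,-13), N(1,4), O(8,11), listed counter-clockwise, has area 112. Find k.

5

The doubled signed area Σ (x_i y_{i+1} − x_{i+1} y_i) is linear in k.
With k=0 it equals 184; the coefficient of k is 8 (from the two edges through L).
So 8·k + 184 = 2·112 = 224 ⇒ k = 5.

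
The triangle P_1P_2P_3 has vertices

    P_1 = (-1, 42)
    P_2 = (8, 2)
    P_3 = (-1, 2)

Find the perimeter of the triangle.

|P_1P_2| = √((9)² + (-40)²) = √1681 = 41
|P_2P_3| = √((-9)² + (0)²) = √81 = 9
|P_3P_1| = √((0)² + (40)²) = √1600 = 40
Perimeter = 41 + 9 + 40 = 90.

90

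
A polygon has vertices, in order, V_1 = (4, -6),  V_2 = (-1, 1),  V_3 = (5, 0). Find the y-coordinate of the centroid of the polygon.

-5/3

Apply the shoelace formula. First the cross-terms c_i = x_i·y_{i+1} − x_{i+1}·y_i:
  -2, -5, -30  ⇒  2A = -37, A = -18.5.
Then Σ (y_i + y_{i+1})·c_i = 185, so ȳ = 185 / (6·(-18.5)) = -5/3.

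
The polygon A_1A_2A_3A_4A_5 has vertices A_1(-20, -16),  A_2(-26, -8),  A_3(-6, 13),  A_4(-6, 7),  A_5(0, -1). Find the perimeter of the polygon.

|A_1A_2| = √((-6)² + (8)²) = √100 = 10
|A_2A_3| = √((20)² + (21)²) = √841 = 29
|A_3A_4| = √((0)² + (-6)²) = √36 = 6
|A_4A_5| = √((6)² + (-8)²) = √100 = 10
|A_5A_1| = √((-20)² + (-15)²) = √625 = 25
Perimeter = 10 + 29 + 6 + 10 + 25 = 80.

80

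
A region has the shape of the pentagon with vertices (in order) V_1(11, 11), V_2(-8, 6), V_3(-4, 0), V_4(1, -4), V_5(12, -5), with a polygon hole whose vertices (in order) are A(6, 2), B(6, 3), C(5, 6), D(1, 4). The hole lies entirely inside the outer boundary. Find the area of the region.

Outer boundary:
V_1→V_2: (11)(6) − (-8)(11) = 154
V_2→V_3: (-8)(0) − (-4)(6) = 24
V_3→V_4: (-4)(-4) − (1)(0) = 16
V_4→V_5: (1)(-5) − (12)(-4) = 43
V_5→V_1: (12)(11) − (11)(-5) = 187
Σ = 424
Area = |Σ|/2 = 212.
Hole:
Apply the shoelace (surveyor's) formula: 2A = Σ (x_i·y_{i+1} − x_{i+1}·y_i), indices taken mod 4.
A→B: (6)(3) − (6)(2) = 6
B→C: (6)(6) − (5)(3) = 21
C→D: (5)(4) − (1)(6) = 14
D→A: (1)(2) − (6)(4) = -22
Σ = 19
Area = |Σ|/2 = 9.5.
Net area = 212 − 9.5 = 202.5.

202.5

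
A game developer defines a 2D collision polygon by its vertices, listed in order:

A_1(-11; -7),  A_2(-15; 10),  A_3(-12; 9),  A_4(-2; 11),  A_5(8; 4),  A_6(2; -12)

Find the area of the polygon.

Apply the surveyor's formula: 2A = Σ (x_i·y_{i+1} − x_{i+1}·y_i), indices taken mod 6.
A_1→A_2: (-11)(10) − (-15)(-7) = -215
A_2→A_3: (-15)(9) − (-12)(10) = -15
A_3→A_4: (-12)(11) − (-2)(9) = -114
A_4→A_5: (-2)(4) − (8)(11) = -96
A_5→A_6: (8)(-12) − (2)(4) = -104
A_6→A_1: (2)(-7) − (-11)(-12) = -146
Σ = -690
Area = |Σ|/2 = 345.

345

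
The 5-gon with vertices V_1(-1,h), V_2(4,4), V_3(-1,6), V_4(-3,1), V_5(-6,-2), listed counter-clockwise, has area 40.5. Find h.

-3

Write out the shoelace sum; only the two edges meeting at V_1 involve h:
2·Area = [((-6)·h − (-1)·(-2)) + ((-1)·4 − 4·h)] + 57
       = -10·h + 51 = 81
⇒ h = -3.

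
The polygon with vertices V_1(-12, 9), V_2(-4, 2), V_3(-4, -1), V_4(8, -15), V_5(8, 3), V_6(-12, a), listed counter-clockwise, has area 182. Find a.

Write out the shoelace sum; only the two edges meeting at V_6 involve a:
2·Area = [(8·a − (-12)·3) + ((-12)·9 − (-12)·a)] + 236
       = 20·a + 164 = 364
⇒ a = 10.

10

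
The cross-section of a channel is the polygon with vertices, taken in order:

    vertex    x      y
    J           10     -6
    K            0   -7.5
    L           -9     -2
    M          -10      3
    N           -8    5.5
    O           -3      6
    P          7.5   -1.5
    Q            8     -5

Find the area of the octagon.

158

J→K: (10)(-7.5) − (0)(-6) = -75
K→L: (0)(-2) − (-9)(-7.5) = -67.5
L→M: (-9)(3) − (-10)(-2) = -47
M→N: (-10)(5.5) − (-8)(3) = -31
N→O: (-8)(6) − (-3)(5.5) = -31.5
O→P: (-3)(-1.5) − (7.5)(6) = -40.5
P→Q: (7.5)(-5) − (8)(-1.5) = -25.5
Q→J: (8)(-6) − (10)(-5) = 2
Σ = -316
Area = |Σ|/2 = 158.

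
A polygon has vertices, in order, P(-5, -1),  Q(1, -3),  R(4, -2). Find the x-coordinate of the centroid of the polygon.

Apply Gauss's area formula. First the cross-terms c_i = x_i·y_{i+1} − x_{i+1}·y_i:
  16, 10, -14  ⇒  2A = 12, A = 6.
Then Σ (x_i + x_{i+1})·c_i = 0, so x̄ = 0 / (6·6) = 0.

0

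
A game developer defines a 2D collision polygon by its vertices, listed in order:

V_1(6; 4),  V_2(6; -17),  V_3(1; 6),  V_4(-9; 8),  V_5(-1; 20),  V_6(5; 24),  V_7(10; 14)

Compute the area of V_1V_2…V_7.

260.5

Σ = (-126) + (53) + (62) + (-172) + (-124) + (-170) + (-44) = -521
Area = |Σ|/2 = 260.5.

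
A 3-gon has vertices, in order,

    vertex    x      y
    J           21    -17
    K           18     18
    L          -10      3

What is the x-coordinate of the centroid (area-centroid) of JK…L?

29/3

Apply the shoelace (surveyor's) formula. First the cross-terms c_i = x_i·y_{i+1} − x_{i+1}·y_i:
  684, 234, 107  ⇒  2A = 1025, A = 512.5.
Then Σ (x_i + x_{i+1})·c_i = 29725, so x̄ = 29725 / (6·512.5) = 29/3.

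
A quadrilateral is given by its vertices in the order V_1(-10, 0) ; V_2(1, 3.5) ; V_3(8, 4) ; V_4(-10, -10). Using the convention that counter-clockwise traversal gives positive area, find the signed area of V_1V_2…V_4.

Apply the shoelace formula: 2A = Σ (x_i·y_{i+1} − x_{i+1}·y_i), indices taken mod 4.
Σ = (-35) + (-24) + (-40) + (-100) = -199
Signed area = Σ/2 = -99.5 (negative ⇒ clockwise traversal).

-99.5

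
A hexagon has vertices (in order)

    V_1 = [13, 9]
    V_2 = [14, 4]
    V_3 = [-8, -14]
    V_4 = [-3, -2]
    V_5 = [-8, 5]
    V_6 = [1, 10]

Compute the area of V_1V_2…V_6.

Σ = (-74) + (-164) + (-26) + (-31) + (-85) + (-121) = -501
Area = |Σ|/2 = 250.5.

250.5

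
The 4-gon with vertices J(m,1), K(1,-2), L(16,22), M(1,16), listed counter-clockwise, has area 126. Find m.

Write out the shoelace sum; only the two edges meeting at J involve m:
2·Area = [(1·1 − m·16) + (m·(-2) − 1·1)] + 288
       = -18·m + 288 = 252
⇒ m = 2.

2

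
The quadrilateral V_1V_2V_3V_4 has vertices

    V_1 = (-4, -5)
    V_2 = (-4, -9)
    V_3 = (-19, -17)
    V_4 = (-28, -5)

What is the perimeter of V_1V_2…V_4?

|V_1V_2| = √((0)² + (-4)²) = √16 = 4
|V_2V_3| = √((-15)² + (-8)²) = √289 = 17
|V_3V_4| = √((-9)² + (12)²) = √225 = 15
|V_4V_1| = √((24)² + (0)²) = √576 = 24
Perimeter = 4 + 17 + 15 + 24 = 60.

60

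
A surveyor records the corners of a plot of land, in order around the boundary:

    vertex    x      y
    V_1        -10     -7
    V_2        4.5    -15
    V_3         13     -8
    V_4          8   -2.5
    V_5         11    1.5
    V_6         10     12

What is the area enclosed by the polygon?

289.25

Apply Gauss's area formula: 2A = Σ (x_i·y_{i+1} − x_{i+1}·y_i), indices taken mod 6.
Σ = (181.5) + (159) + (31.5) + (39.5) + (117) + (50) = 578.5
Area = |Σ|/2 = 289.25.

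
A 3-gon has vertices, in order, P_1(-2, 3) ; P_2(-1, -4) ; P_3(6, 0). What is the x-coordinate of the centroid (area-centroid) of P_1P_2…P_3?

1

Apply the shoelace (surveyor's) formula. First the cross-terms c_i = x_i·y_{i+1} − x_{i+1}·y_i:
  11, 24, 18  ⇒  2A = 53, A = 26.5.
Then Σ (x_i + x_{i+1})·c_i = 159, so x̄ = 159 / (6·26.5) = 1.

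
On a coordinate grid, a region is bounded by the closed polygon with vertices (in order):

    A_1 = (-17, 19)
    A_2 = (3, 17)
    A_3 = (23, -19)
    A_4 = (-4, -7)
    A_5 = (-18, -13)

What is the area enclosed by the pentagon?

Apply the shoelace (surveyor's) formula: 2A = Σ (x_i·y_{i+1} − x_{i+1}·y_i), indices taken mod 5.
A_1→A_2: (-17)(17) − (3)(19) = -346
A_2→A_3: (3)(-19) − (23)(17) = -448
A_3→A_4: (23)(-7) − (-4)(-19) = -237
A_4→A_5: (-4)(-13) − (-18)(-7) = -74
A_5→A_1: (-18)(19) − (-17)(-13) = -563
Σ = -1668
Area = |Σ|/2 = 834.

834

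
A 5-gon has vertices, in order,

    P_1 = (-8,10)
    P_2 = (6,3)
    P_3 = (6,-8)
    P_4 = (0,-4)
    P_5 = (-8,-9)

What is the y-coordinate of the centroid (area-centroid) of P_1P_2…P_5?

35/179

Apply the shoelace (surveyor's) formula. First the cross-terms c_i = x_i·y_{i+1} − x_{i+1}·y_i:
  -84, -66, -24, -32, -152  ⇒  2A = -358, A = -179.
Then Σ (y_i + y_{i+1})·c_i = -210, so ȳ = -210 / (6·(-179)) = 35/179.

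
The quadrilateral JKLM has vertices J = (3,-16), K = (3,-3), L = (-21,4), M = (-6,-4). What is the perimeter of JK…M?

|JK| = √((0)² + (13)²) = √169 = 13
|KL| = √((-24)² + (7)²) = √625 = 25
|LM| = √((15)² + (-8)²) = √289 = 17
|MJ| = √((9)² + (-12)²) = √225 = 15
Perimeter = 13 + 25 + 17 + 15 = 70.

70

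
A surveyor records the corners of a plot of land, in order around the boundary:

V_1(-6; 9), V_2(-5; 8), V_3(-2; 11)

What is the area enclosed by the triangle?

Apply the surveyor's formula: 2A = Σ (x_i·y_{i+1} − x_{i+1}·y_i), indices taken mod 3.
Σ = (-3) + (-39) + (48) = 6
Area = |Σ|/2 = 3.

3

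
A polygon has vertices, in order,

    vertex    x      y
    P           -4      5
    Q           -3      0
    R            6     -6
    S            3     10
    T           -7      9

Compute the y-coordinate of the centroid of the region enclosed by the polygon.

712/209

Apply Gauss's area formula. First the cross-terms c_i = x_i·y_{i+1} − x_{i+1}·y_i:
  15, 18, 78, 97, 1  ⇒  2A = 209, A = 104.5.
Then Σ (y_i + y_{i+1})·c_i = 2136, so ȳ = 2136 / (6·104.5) = 712/209.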